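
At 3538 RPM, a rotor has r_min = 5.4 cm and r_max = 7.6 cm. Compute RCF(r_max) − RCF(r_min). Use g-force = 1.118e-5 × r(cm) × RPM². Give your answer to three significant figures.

308 × g

ΔRCF = 1.118 × 10⁻⁵ × (r_max − r_min) × N² = 1.118 × 10⁻⁵ × 2.2 × 12,517,444 ≈ 307.9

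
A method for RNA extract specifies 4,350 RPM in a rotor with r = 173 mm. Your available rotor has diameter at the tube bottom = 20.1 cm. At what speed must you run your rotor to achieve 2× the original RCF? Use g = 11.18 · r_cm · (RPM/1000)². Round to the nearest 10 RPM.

Original rotor: r = 173 mm = 17.3 cm
RCF_original = 11.18 × 17.3 × (4.35)² = 11.18 × 17.3 × 18.9225 ≈ 3,659.9 × g
Target RCF = 2 × 3,659.9 ≈ 7,319.8 × g
Your rotor: r = 20.1 / 2 = 10.05 cm
7,319.8 = 11.18 × 10.05 × (N/1000)²
(N/1000)² = 7,319.8 / 112.359 = 65.14654
N = 1000 × √65.14654 ≈ 8,071.3

8070 RPM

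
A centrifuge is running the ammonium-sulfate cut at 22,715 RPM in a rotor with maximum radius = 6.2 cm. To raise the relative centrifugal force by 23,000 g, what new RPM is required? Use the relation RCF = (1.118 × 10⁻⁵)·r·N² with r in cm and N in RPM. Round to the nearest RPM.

Current RCF = 1.118 × 10⁻⁵ × 6.2 × (22715)² = 1.118 × 10⁻⁵ × 6.2 × 515,971,225 ≈ 35,765.1 × g
Target RCF = 35,765.1 + 23,000 = 58,765.1 × g
N² = 58,765.1 / (6.9316 × 10⁻⁵) = 847,785,504
N ≈ √847,785,504 ≈ 29,116.8

29117 RPM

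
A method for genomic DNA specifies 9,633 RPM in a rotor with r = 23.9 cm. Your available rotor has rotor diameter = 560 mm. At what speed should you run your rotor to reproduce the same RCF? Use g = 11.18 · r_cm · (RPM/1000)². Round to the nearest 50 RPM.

≈ 8900 RPM

RCF = 11.18 × r × (N/1000)²
RCF_original = 11.18 × 23.9 × (9.633)² = 11.18 × 23.9 × 92.794689 ≈ 24,794.9 × g
Your rotor: r = 560 mm / 2 = 280 mm = 28 cm
24,794.9 = 11.18 × 28 × (N/1000)²
(N/1000)² = 24,794.9 / 313.04 = 79.20681
N = 1000 × √79.20681 ≈ 8,899.8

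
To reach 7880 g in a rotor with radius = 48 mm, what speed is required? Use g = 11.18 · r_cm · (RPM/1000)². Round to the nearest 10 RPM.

r = 48 mm = 4.8 cm
RCF = 11.18 × r × (N/1000)²
7,880 = 11.18 × 4.8 × (N/1000)²
(N/1000)² = 7,880 / 53.664 = 146.8396
N = 1000 × √146.8396 ≈ 12,117.7

≈ 12120 RPM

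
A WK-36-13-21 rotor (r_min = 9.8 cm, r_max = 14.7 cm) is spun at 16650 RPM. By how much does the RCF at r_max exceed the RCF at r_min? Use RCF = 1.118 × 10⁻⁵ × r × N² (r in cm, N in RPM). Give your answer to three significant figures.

ΔRCF = 1.118 × 10⁻⁵ × (r_max − r_min) × N² = 1.118 × 10⁻⁵ × 4.9 × 277,222,500 ≈ 15,186.8

≈ 15200 ×g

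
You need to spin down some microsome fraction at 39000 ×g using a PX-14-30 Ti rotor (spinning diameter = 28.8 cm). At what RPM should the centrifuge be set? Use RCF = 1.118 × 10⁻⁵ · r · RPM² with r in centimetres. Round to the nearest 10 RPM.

r = 28.8 / 2 = 14.4 cm
RCF = 1.118 × 10⁻⁵ × r × N²
39,000 = 1.118 × 10⁻⁵ × 14.4 × N²
N² = 39,000 / (16.0992 × 10⁻⁵) = 242,248,062
N ≈ √242,248,062 ≈ 15,564.3

N ≈ 15560 RPM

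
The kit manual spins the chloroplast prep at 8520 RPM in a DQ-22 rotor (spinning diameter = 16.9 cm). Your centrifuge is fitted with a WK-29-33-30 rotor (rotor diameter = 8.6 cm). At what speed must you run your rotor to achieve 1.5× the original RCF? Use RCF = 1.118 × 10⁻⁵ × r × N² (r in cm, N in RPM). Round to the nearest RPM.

Original rotor: r = 16.9 / 2 = 8.45 cm
RCF = 1.118 × 10⁻⁵ × r × N²
RCF_original = 1.118 × 10⁻⁵ × 8.45 × (8520)² = 1.118 × 10⁻⁵ × 8.45 × 72,590,400 ≈ 6,857.7 × g
Target RCF = 1.5 × 6,857.7 ≈ 10,286.5 × g
Your rotor: r = 8.6 / 2 = 4.3 cm
10,286.5 = 1.118 × 10⁻⁵ × 4.3 × N²
N² = 10,286.5 / (4.8074 × 10⁻⁵) = 213,972,210
N ≈ √213,972,210 ≈ 14,627.8

14628 RPM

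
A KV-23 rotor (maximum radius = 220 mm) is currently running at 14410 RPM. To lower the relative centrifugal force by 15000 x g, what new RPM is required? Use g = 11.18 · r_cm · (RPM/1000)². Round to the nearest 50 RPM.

r = 220 mm = 22.0 cm
Current RCF = 11.18 × 22 × (14.41)² = 11.18 × 22 × 207.6481 ≈ 51,073.1 × g
Target RCF = 51,073.1 − 15,000 = 36,073.1 × g
(N/1000)² = 36,073.1 / 245.96 = 146.6625
N = 1000 × √146.6625 ≈ 12,110.4

≈ 12100 RPM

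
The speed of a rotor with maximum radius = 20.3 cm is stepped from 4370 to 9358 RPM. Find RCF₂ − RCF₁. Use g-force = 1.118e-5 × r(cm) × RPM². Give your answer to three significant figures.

15500 x g

RCF₁ = 1.118 × 10⁻⁵ × 20.3 × (4370)² = 1.118 × 10⁻⁵ × 20.3 × 19,096,900 ≈ 4,334.1 × g
RCF₂ = 1.118 × 10⁻⁵ × 20.3 × (9358)² = 1.118 × 10⁻⁵ × 20.3 × 87,572,164 ≈ 19,874.9 × g
Increase = 19,874.9 − 4,334.1 = 15,540.8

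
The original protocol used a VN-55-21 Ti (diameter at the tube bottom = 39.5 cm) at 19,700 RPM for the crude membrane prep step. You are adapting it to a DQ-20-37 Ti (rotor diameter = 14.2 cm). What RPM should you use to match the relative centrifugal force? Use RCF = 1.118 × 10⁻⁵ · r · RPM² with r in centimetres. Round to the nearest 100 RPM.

Original rotor: r = 39.5 / 2 = 19.75 cm
RCF = 1.118 × 10⁻⁵ × r × N²
RCF_original = 1.118 × 10⁻⁵ × 19.75 × (19700)² = 1.118 × 10⁻⁵ × 19.75 × 388,090,000 ≈ 85,692.2 × g
Your rotor: r = 14.2 / 2 = 7.1 cm
85,692.2 = 1.118 × 10⁻⁵ × 7.1 × N²
N² = 85,692.2 / (7.9378 × 10⁻⁵) = 1,079,545,970
N ≈ √1,079,545,970 ≈ 32,856.4

≈ 32900 RPM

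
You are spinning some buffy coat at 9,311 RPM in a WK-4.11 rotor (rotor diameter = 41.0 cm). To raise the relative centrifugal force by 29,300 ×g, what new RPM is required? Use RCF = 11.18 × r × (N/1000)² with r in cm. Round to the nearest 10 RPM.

N₂ ≈ 14650 RPM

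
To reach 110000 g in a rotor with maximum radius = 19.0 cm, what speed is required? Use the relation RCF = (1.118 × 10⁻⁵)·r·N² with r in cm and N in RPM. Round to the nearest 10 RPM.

110,000 = 1.118 × 10⁻⁵ × 19 × N²
N² = 110,000 / (21.242 × 10⁻⁵) = 517,842,011
N ≈ √517,842,011 ≈ 22,756.1

N ≈ 22760 RPM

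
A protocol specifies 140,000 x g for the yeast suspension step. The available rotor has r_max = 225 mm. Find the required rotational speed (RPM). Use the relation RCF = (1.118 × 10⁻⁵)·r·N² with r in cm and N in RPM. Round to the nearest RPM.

≈ 23591 RPM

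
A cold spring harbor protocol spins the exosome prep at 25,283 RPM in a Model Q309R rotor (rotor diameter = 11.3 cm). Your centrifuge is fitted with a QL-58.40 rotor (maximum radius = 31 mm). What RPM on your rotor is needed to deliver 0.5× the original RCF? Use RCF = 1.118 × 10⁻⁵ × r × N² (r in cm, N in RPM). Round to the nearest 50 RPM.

≈ 24150 RPM

Original rotor: r = 11.3 / 2 = 5.65 cm
RCF = 1.118 × 10⁻⁵ × r × N²
RCF_original = 1.118 × 10⁻⁵ × 5.65 × (25283)² = 1.118 × 10⁻⁵ × 5.65 × 639,230,089 ≈ 40,378.2 × g
Target RCF = 0.5 × 40,378.2 ≈ 20,189.1 × g
Your rotor: r = 31 mm = 3.1 cm
20,189.1 = 1.118 × 10⁻⁵ × 3.1 × N²
N² = 20,189.1 / (3.4658 × 10⁻⁵) = 582,523,515
N ≈ √582,523,515 ≈ 24,135.5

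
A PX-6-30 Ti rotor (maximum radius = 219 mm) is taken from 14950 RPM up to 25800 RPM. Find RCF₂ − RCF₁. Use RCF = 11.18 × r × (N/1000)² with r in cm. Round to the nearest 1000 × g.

≈ 108000 g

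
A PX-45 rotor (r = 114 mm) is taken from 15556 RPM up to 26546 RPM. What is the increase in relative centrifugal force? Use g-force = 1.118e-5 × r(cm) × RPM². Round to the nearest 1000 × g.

r = 114 mm = 11.4 cm
RCF₁ = 1.118 × 10⁻⁵ × 11.4 × (15556)² = 1.118 × 10⁻⁵ × 11.4 × 241,989,136 ≈ 30,842 × g
RCF₂ = 1.118 × 10⁻⁵ × 11.4 × (26546)² = 1.118 × 10⁻⁵ × 11.4 × 704,690,116 ≈ 89,814.2 × g
Increase = 89,814.2 − 30,842 = 58,972.2

59000 g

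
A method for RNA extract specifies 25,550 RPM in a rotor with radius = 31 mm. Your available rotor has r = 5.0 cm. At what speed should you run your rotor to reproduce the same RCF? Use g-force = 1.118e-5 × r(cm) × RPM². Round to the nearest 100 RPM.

Original rotor: r = 31 mm = 3.1 cm
RCF = 1.118 × 10⁻⁵ × r × N²
RCF_original = 1.118 × 10⁻⁵ × 3.1 × (25550)² = 1.118 × 10⁻⁵ × 3.1 × 652,802,500 ≈ 22,624.8 × g
22,624.8 = 1.118 × 10⁻⁵ × 5 × N²
N² = 22,624.8 / (5.59 × 10⁻⁵) = 404,737,030
N ≈ √404,737,030 ≈ 20,118.1

≈ 20100 RPM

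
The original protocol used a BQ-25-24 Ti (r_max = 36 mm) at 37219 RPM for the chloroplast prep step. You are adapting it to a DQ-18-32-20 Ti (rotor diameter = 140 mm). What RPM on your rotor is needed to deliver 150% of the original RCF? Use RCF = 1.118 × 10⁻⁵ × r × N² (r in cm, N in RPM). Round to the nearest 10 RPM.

32690 RPM

Original rotor: r = 36 mm = 3.6 cm
RCF_original = 1.118 × 10⁻⁵ × 3.6 × (37219)² = 1.118 × 10⁻⁵ × 3.6 × 1,385,253,961 ≈ 55,753.7 × g
Target RCF = 1.5 × 55,753.7 ≈ 83,630.5 × g
Your rotor: r = 140 mm / 2 = 70 mm = 7 cm
83,630.5 = 1.118 × 10⁻⁵ × 7 × N²
N² = 83,630.5 / (7.826 × 10⁻⁵) = 1,068,623,818
N ≈ √1,068,623,818 ≈ 32,689.8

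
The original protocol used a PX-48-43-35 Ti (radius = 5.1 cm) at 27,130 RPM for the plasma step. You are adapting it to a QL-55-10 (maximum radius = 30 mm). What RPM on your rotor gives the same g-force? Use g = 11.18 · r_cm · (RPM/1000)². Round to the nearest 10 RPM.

≈ 35370 RPM

RCF = 11.18 × r × (N/1000)²
RCF_original = 11.18 × 5.1 × (27.13)² = 11.18 × 5.1 × 736.0369 ≈ 41,967.4 × g
Your rotor: r = 30 mm = 3.0 cm
41,967.4 = 11.18 × 3 × (N/1000)²
(N/1000)² = 41,967.4 / 33.54 = 1251.264
N = 1000 × √1251.264 ≈ 35,373.2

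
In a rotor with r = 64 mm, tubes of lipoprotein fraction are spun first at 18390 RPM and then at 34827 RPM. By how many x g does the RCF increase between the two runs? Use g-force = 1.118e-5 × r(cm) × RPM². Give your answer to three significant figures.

≈ 62600 x g

r = 64 mm = 6.4 cm
RCF₁ = 1.118 × 10⁻⁵ × 6.4 × (18390)² = 1.118 × 10⁻⁵ × 6.4 × 338,192,100 ≈ 24,198.3 × g
RCF₂ = 1.118 × 10⁻⁵ × 6.4 × (34827)² = 1.118 × 10⁻⁵ × 6.4 × 1,212,919,929 ≈ 86,786.8 × g
Increase = 86,786.8 − 24,198.3 = 62,588.5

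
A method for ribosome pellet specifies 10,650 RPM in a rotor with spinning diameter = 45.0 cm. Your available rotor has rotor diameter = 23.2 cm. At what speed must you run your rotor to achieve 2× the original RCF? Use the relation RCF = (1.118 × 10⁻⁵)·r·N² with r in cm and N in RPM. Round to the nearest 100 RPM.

≈ 21000 RPM

Original rotor: r = 45.0 / 2 = 22.5 cm
RCF_original = 1.118 × 10⁻⁵ × 22.5 × (10650)² = 1.118 × 10⁻⁵ × 22.5 × 113,422,500 ≈ 28,531.4 × g
Target RCF = 2 × 28,531.4 ≈ 57,062.8 × g
Your rotor: r = 23.2 / 2 = 11.6 cm
57,062.8 = 1.118 × 10⁻⁵ × 11.6 × N²
N² = 57,062.8 / (12.9688 × 10⁻⁵) = 440,000,617
N ≈ √440,000,617 ≈ 20,976.2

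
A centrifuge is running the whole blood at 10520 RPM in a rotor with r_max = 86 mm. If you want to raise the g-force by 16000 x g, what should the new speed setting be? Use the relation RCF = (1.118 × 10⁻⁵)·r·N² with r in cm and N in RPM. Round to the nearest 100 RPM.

r = 86 mm = 8.6 cm
Current RCF = 1.118 × 10⁻⁵ × 8.6 × (10520)² = 1.118 × 10⁻⁵ × 8.6 × 110,670,400 ≈ 10,640.7 × g
Target RCF = 10,640.7 + 16,000 = 26,640.7 × g
N² = 26,640.7 / (9.6148 × 10⁻⁵) = 277,080,126
N ≈ √277,080,126 ≈ 16,645.7

N₂ ≈ 16600 RPM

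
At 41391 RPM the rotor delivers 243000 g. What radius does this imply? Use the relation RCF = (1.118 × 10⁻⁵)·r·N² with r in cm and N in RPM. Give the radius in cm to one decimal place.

243000 = 1.118 × 10⁻⁵ × r × (41391)²
r = 243000 / (1.118 × 10⁻⁵ × 1,713,214,881) = 243000 / 19153.74 ≈ 12.687 cm

r ≈ 12.7 cm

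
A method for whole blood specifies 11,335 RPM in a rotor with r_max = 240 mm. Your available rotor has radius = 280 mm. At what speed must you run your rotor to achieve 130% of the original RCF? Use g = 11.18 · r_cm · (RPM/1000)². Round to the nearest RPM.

11965 RPM

Original rotor: r = 240 mm = 24.0 cm
RCF_original = 11.18 × 24 × (11.335)² = 11.18 × 24 × 128.482225 ≈ 34,474.4 × g
Target RCF = 1.3 × 34,474.4 ≈ 44,816.7 × g
Your rotor: r = 280 mm = 28.0 cm
44,816.7 = 11.18 × 28 × (N/1000)²
(N/1000)² = 44,816.7 / 313.04 = 143.166
N = 1000 × √143.166 ≈ 11,965.2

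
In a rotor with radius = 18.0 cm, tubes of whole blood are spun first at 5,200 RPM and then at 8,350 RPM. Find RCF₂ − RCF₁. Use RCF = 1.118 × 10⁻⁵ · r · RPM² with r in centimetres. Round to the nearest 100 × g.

RCF₁ = 1.118 × 10⁻⁵ × 18 × (5200)² = 1.118 × 10⁻⁵ × 18 × 27,040,000 ≈ 5,441.5 × g
RCF₂ = 1.118 × 10⁻⁵ × 18 × (8350)² = 1.118 × 10⁻⁵ × 18 × 69,722,500 ≈ 14,031 × g
Increase = 14,031 − 5,441.5 = 8,589.5

≈ 8600 × g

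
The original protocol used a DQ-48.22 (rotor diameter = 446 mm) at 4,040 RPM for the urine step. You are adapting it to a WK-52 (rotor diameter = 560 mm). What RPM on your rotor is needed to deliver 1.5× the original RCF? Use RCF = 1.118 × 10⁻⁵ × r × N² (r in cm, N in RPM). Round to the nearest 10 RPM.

4420 RPM

Original rotor: r = 446 mm / 2 = 223 mm = 22.3 cm
RCF_original = 1.118 × 10⁻⁵ × 22.3 × (4040)² = 1.118 × 10⁻⁵ × 22.3 × 16,321,600 ≈ 4,069.2 × g
Target RCF = 1.5 × 4,069.2 ≈ 6,103.8 × g
Your rotor: r = 560 mm / 2 = 280 mm = 28 cm
6,103.8 = 1.118 × 10⁻⁵ × 28 × N²
N² = 6,103.8 / (31.304 × 10⁻⁵) = 19,498,467
N ≈ √19,498,467 ≈ 4,415.7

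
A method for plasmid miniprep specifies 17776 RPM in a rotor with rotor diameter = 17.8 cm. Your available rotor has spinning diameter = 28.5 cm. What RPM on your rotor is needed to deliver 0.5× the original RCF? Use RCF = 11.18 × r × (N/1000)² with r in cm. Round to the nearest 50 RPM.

Original rotor: r = 17.8 / 2 = 8.9 cm
RCF_original = 11.18 × 8.9 × (17.776)² = 11.18 × 8.9 × 315.986176 ≈ 31,441.3 × g
Target RCF = 0.5 × 31,441.3 ≈ 15,720.6 × g
Your rotor: r = 28.5 / 2 = 14.25 cm
15,720.6 = 11.18 × 14.25 × (N/1000)²
(N/1000)² = 15,720.6 / 159.315 = 98.67621
N = 1000 × √98.67621 ≈ 9,933.6

9950 RPM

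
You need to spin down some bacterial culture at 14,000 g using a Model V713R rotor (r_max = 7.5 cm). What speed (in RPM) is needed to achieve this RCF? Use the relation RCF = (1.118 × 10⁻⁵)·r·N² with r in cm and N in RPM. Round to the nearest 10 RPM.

≈ 12920 RPM

14,000 = 1.118 × 10⁻⁵ × 7.5 × N²
N² = 14,000 / (8.385 × 10⁻⁵) = 166,964,818
N ≈ √166,964,818 ≈ 12,921.5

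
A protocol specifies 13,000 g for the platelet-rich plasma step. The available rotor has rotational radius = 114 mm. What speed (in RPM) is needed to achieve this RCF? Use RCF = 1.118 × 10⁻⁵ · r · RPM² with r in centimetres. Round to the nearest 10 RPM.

r = 114 mm = 11.4 cm
13,000 = 1.118 × 10⁻⁵ × 11.4 × N²
N² = 13,000 / (12.7452 × 10⁻⁵) = 101,999,184
N ≈ √101,999,184 ≈ 10,099.5

10100 RPM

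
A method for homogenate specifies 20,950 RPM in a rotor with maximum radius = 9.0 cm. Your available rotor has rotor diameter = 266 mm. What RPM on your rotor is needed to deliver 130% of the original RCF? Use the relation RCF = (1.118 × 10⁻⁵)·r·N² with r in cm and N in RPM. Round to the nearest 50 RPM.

19650 RPM

RCF = 1.118 × 10⁻⁵ × r × N²
RCF_original = 1.118 × 10⁻⁵ × 9 × (20950)² = 1.118 × 10⁻⁵ × 9 × 438,902,500 ≈ 44,162.4 × g
Target RCF = 1.3 × 44,162.4 ≈ 57,411.1 × g
Your rotor: r = 266 mm / 2 = 133 mm = 13.3 cm
57,411.1 = 1.118 × 10⁻⁵ × 13.3 × N²
N² = 57,411.1 / (14.8694 × 10⁻⁵) = 386,102,331
N ≈ √386,102,331 ≈ 19,649.5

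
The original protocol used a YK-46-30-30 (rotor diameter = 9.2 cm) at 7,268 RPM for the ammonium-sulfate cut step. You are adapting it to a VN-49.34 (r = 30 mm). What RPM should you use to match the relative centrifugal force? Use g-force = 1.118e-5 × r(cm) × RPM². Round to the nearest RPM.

Original rotor: r = 9.2 / 2 = 4.6 cm
RCF_original = 1.118 × 10⁻⁵ × 4.6 × (7268)² = 1.118 × 10⁻⁵ × 4.6 × 52,823,824 ≈ 2,716.6 × g
Your rotor: r = 30 mm = 3.0 cm
2,716.6 = 1.118 × 10⁻⁵ × 3 × N²
N² = 2,716.6 / (3.354 × 10⁻⁵) = 80,995,826
N ≈ √80,995,826 ≈ 8,999.8

≈ 9000 RPM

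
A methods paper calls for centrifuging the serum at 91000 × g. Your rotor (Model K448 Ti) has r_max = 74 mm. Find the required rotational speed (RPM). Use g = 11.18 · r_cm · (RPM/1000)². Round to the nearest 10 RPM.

r = 74 mm = 7.4 cm
91,000 = 11.18 × 7.4 × (N/1000)²
(N/1000)² = 91,000 / 82.732 = 1099.937
N = 1000 × √1099.937 ≈ 33,165.3

≈ 33170 RPM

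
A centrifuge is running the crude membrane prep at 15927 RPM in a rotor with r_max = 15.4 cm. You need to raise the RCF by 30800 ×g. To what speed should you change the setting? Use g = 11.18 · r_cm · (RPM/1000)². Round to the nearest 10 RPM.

20800 RPM

Current RCF = 11.18 × 15.4 × (15.927)² = 11.18 × 15.4 × 253.669329 ≈ 43,674.8 × g
Target RCF = 43,674.8 + 30,800 = 74,474.8 × g
(N/1000)² = 74,474.8 / 172.172 = 432.5605
N = 1000 × √432.5605 ≈ 20,798.1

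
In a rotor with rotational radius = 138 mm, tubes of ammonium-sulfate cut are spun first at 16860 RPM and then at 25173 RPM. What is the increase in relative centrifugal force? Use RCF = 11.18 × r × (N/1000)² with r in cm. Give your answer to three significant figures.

53900 × g

r = 138 mm = 13.8 cm
RCF₁ = 11.18 × 13.8 × (16.86)² = 11.18 × 13.8 × 284.2596 ≈ 43,856.7 × g
RCF₂ = 11.18 × 13.8 × (25.173)² = 11.18 × 13.8 × 633.679929 ≈ 97,766.7 × g
Increase = 97,766.7 − 43,856.7 = 53,910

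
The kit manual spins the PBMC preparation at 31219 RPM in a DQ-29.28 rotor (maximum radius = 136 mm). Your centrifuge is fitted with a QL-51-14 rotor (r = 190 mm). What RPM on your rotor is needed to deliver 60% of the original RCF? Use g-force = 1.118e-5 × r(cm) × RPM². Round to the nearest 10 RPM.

Original rotor: r = 136 mm = 13.6 cm
RCF_original = 1.118 × 10⁻⁵ × 13.6 × (31219)² = 1.118 × 10⁻⁵ × 13.6 × 974,625,961 ≈ 148,189.9 × g
Target RCF = 0.6 × 148,189.9 ≈ 88,913.9 × g
Your rotor: r = 190 mm = 19.0 cm
88,913.9 = 1.118 × 10⁻⁵ × 19 × N²
N² = 88,913.9 / (21.242 × 10⁻⁵) = 418,575,934
N ≈ √418,575,934 ≈ 20,459.1

≈ 20460 RPM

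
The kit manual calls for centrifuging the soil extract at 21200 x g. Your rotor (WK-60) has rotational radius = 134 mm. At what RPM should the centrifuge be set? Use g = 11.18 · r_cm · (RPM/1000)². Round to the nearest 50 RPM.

N ≈ 11900 RPM

r = 134 mm = 13.4 cm
21,200 = 11.18 × 13.4 × (N/1000)²
(N/1000)² = 21,200 / 149.812 = 141.5107
N = 1000 × √141.5107 ≈ 11,895.8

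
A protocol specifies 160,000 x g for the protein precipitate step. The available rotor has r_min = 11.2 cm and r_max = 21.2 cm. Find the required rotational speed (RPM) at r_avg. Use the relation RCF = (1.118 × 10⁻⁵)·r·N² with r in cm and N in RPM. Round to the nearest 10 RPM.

≈ 29720 RPM

r_avg = (11.2 + 21.2) / 2 = 16.2 cm
160,000 = 1.118 × 10⁻⁵ × 16.2 × N²
N² = 160,000 / (18.1116 × 10⁻⁵) = 883,411,736
N ≈ √883,411,736 ≈ 29,722.2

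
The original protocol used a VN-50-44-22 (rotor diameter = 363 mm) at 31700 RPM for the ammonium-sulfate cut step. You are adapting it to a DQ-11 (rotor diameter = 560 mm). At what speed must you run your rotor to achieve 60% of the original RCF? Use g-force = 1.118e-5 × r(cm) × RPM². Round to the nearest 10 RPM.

≈ 19770 RPM

Original rotor: r = 363 mm / 2 = 181.5 mm = 18.15 cm
RCF = 1.118 × 10⁻⁵ × r × N²
RCF_original = 1.118 × 10⁻⁵ × 18.15 × (31700)² = 1.118 × 10⁻⁵ × 18.15 × 1,004,890,000 ≈ 203,909.3 × g
Target RCF = 0.6 × 203,909.3 ≈ 122,345.6 × g
Your rotor: r = 560 mm / 2 = 280 mm = 28 cm
122,345.6 = 1.118 × 10⁻⁵ × 28 × N²
N² = 122,345.6 / (31.304 × 10⁻⁵) = 390,830,565
N ≈ √390,830,565 ≈ 19,769.4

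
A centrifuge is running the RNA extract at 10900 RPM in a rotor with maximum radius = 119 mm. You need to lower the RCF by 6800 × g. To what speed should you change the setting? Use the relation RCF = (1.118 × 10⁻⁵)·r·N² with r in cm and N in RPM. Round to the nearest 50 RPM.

r = 119 mm = 11.9 cm
Current RCF = 1.118 × 10⁻⁵ × 11.9 × (10900)² = 1.118 × 10⁻⁵ × 11.9 × 118,810,000 ≈ 15,806.7 × g
Target RCF = 15,806.7 − 6,800 = 9,006.7 × g
N² = 9,006.7 / (13.3042 × 10⁻⁵) = 67,698,171
N ≈ √67,698,171 ≈ 8,227.9

N₂ ≈ 8250 RPM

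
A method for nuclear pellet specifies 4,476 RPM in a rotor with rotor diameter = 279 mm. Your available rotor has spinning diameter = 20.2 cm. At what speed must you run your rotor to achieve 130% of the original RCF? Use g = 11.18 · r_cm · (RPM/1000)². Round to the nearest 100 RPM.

Original rotor: r = 279 mm / 2 = 139.5 mm = 13.95 cm
RCF = 11.18 × r × (N/1000)²
RCF_original = 11.18 × 13.95 × (4.476)² = 11.18 × 13.95 × 20.034576 ≈ 3,124.6 × g
Target RCF = 1.3 × 3,124.6 ≈ 4,062 × g
Your rotor: r = 20.2 / 2 = 10.1 cm
4,062 = 11.18 × 10.1 × (N/1000)²
(N/1000)² = 4,062 / 112.918 = 35.97301
N = 1000 × √35.97301 ≈ 5,997.8

6000 RPM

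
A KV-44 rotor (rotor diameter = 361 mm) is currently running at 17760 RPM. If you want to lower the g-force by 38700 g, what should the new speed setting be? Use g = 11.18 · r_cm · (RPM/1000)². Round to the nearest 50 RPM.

N₂ ≈ 11100 RPM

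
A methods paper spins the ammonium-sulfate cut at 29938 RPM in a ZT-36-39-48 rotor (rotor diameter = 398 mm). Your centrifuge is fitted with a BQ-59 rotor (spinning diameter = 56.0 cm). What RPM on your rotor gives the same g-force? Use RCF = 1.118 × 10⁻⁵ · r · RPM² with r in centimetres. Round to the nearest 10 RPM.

Original rotor: r = 398 mm / 2 = 199 mm = 19.9 cm
RCF_original = 1.118 × 10⁻⁵ × 19.9 × (29938)² = 1.118 × 10⁻⁵ × 19.9 × 896,283,844 ≈ 199,407 × g
Your rotor: r = 56.0 / 2 = 28 cm
199,407 = 1.118 × 10⁻⁵ × 28 × N²
N² = 199,407 / (31.304 × 10⁻⁵) = 637,001,661
N ≈ √637,001,661 ≈ 25,238.9

≈ 25240 RPM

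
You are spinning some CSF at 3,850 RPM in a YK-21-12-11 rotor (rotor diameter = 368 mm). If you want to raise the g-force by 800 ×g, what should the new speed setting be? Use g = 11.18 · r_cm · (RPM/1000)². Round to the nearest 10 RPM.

r = 368 mm / 2 = 184 mm = 18.4 cm
Current RCF = 11.18 × 18.4 × (3.85)² = 11.18 × 18.4 × 14.8225 ≈ 3,049.2 × g
Target RCF = 3,049.2 + 800 = 3,849.2 × g
(N/1000)² = 3,849.2 / 205.712 = 18.7116
N = 1000 × √18.7116 ≈ 4,325.7

4330 RPM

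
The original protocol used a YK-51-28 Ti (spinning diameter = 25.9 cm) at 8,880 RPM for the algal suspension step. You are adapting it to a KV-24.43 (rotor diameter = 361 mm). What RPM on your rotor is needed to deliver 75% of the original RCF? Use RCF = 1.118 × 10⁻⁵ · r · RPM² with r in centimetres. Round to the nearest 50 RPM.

Original rotor: r = 25.9 / 2 = 12.95 cm
RCF = 1.118 × 10⁻⁵ × r × N²
RCF_original = 1.118 × 10⁻⁵ × 12.95 × (8880)² = 1.118 × 10⁻⁵ × 12.95 × 78,854,400 ≈ 11,416.6 × g
Target RCF = 0.75 × 11,416.6 ≈ 8,562.5 × g
Your rotor: r = 361 mm / 2 = 180.5 mm = 18.05 cm
8,562.5 = 1.118 × 10⁻⁵ × 18.05 × N²
N² = 8,562.5 / (20.1799 × 10⁻⁵) = 42,430,835
N ≈ √42,430,835 ≈ 6,513.9

≈ 6500 RPM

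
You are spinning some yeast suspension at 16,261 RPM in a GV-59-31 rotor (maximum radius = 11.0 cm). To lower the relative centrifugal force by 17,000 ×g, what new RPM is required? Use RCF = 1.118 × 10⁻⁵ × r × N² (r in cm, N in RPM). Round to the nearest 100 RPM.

Current RCF = 1.118 × 10⁻⁵ × 11 × (16261)² = 1.118 × 10⁻⁵ × 11 × 264,420,121 ≈ 32,518.4 × g
Target RCF = 32,518.4 − 17,000 = 15,518.4 × g
N² = 15,518.4 / (12.298 × 10⁻⁵) = 126,186,372
N ≈ √126,186,372 ≈ 11,233.3

11200 RPM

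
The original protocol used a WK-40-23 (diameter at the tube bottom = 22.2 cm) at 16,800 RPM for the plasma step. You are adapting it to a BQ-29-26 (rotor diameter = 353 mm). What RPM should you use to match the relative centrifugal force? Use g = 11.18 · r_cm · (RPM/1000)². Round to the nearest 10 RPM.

≈ 13320 RPM

Original rotor: r = 22.2 / 2 = 11.1 cm
RCF_original = 11.18 × 11.1 × (16.8)² = 11.18 × 11.1 × 282.24 ≈ 35,025.4 × g
Your rotor: r = 353 mm / 2 = 176.5 mm = 17.65 cm
35,025.4 = 11.18 × 17.65 × (N/1000)²
(N/1000)² = 35,025.4 / 197.327 = 177.4993
N = 1000 × √177.4993 ≈ 13,322.9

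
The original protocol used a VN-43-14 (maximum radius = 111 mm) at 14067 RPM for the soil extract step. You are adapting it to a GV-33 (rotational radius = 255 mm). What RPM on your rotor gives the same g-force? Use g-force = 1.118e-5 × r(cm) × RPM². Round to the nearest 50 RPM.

≈ 9300 RPM

Original rotor: r = 111 mm = 11.1 cm
RCF_original = 1.118 × 10⁻⁵ × 11.1 × (14067)² = 1.118 × 10⁻⁵ × 11.1 × 197,880,489 ≈ 24,556.6 × g
Your rotor: r = 255 mm = 25.5 cm
24,556.6 = 1.118 × 10⁻⁵ × 25.5 × N²
N² = 24,556.6 / (28.509 × 10⁻⁵) = 86,136,308
N ≈ √86,136,308 ≈ 9,281.0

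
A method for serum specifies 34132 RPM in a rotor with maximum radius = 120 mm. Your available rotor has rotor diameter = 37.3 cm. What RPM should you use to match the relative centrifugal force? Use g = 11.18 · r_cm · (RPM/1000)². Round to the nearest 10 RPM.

Original rotor: r = 120 mm = 12.0 cm
RCF = 11.18 × r × (N/1000)²
RCF_original = 11.18 × 12 × (34.132)² = 11.18 × 12 × 1,164.993424 ≈ 156,295.5 × g
Your rotor: r = 37.3 / 2 = 18.65 cm
156,295.5 = 11.18 × 18.65 × (N/1000)²
(N/1000)² = 156,295.5 / 208.507 = 749.5935
N = 1000 × √749.5935 ≈ 27,378.7

≈ 27380 RPM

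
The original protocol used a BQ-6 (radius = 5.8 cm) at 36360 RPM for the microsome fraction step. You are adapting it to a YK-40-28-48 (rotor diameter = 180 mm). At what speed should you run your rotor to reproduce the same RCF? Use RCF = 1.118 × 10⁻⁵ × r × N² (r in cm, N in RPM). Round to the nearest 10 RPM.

RCF_original = 1.118 × 10⁻⁵ × 5.8 × (36360)² = 1.118 × 10⁻⁵ × 5.8 × 1,322,049,600 ≈ 85,727 × g
Your rotor: r = 180 mm / 2 = 90 mm = 9 cm
85,727 = 1.118 × 10⁻⁵ × 9 × N²
N² = 85,727 / (10.062 × 10⁻⁵) = 851,987,676
N ≈ √851,987,676 ≈ 29,188.8

≈ 29190 RPM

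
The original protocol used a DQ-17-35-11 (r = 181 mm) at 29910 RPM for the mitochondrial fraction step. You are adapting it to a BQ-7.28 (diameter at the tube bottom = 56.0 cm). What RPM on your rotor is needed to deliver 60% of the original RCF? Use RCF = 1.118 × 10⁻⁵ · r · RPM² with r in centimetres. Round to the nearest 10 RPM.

18630 RPM

Original rotor: r = 181 mm = 18.1 cm
RCF_original = 1.118 × 10⁻⁵ × 18.1 × (29910)² = 1.118 × 10⁻⁵ × 18.1 × 894,608,100 ≈ 181,031.1 × g
Target RCF = 0.6 × 181,031.1 ≈ 108,618.7 × g
Your rotor: r = 56.0 / 2 = 28 cm
108,618.7 = 1.118 × 10⁻⁵ × 28 × N²
N² = 108,618.7 / (31.304 × 10⁻⁵) = 346,980,258
N ≈ √346,980,258 ≈ 18,627.4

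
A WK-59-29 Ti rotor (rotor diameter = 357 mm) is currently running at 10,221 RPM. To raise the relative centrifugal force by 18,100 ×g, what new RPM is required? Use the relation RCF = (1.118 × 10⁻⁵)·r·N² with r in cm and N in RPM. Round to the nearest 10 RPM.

r = 357 mm / 2 = 178.5 mm = 17.85 cm
Current RCF = 1.118 × 10⁻⁵ × 17.85 × (10221)² = 1.118 × 10⁻⁵ × 17.85 × 104,468,841 ≈ 20,848.1 × g
Target RCF = 20,848.1 + 18,100 = 38,948.1 × g
N² = 38,948.1 / (19.9563 × 10⁻⁵) = 195,166,940
N ≈ √195,166,940 ≈ 13,970.2

13970 RPM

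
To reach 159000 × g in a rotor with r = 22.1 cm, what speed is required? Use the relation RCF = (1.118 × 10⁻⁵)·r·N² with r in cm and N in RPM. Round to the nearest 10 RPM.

N ≈ 25370 RPM

159,000 = 1.118 × 10⁻⁵ × 22.1 × N²
N² = 159,000 / (24.7078 × 10⁻⁵) = 643,521,479
N ≈ √643,521,479 ≈ 25,367.7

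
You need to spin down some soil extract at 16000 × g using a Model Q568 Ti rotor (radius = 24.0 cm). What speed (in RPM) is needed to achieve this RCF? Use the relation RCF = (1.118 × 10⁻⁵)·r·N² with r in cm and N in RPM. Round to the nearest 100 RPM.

7700 RPM

RCF = 1.118 × 10⁻⁵ × r × N²
16,000 = 1.118 × 10⁻⁵ × 24 × N²
N² = 16,000 / (26.832 × 10⁻⁵) = 59,630,292
N ≈ √59,630,292 ≈ 7,722.1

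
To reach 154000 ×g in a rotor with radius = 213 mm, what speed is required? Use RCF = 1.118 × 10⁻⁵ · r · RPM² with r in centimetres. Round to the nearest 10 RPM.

r = 213 mm = 21.3 cm
154,000 = 1.118 × 10⁻⁵ × 21.3 × N²
N² = 154,000 / (23.8134 × 10⁻⁵) = 646,694,718
N ≈ √646,694,718 ≈ 25,430.2

≈ 25430 RPM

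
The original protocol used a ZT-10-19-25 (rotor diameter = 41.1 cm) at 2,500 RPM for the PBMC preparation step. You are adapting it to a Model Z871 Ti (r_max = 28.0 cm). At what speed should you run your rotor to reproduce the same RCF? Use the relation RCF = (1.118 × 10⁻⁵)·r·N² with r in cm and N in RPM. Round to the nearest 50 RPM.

Original rotor: r = 41.1 / 2 = 20.55 cm
RCF_original = 1.118 × 10⁻⁵ × 20.55 × (2500)² = 1.118 × 10⁻⁵ × 20.55 × 6,250,000 ≈ 1,435.9 × g
1,435.9 = 1.118 × 10⁻⁵ × 28 × N²
N² = 1,435.9 / (31.304 × 10⁻⁵) = 4,586,954
N ≈ √4,586,954 ≈ 2,141.7

≈ 2150 RPM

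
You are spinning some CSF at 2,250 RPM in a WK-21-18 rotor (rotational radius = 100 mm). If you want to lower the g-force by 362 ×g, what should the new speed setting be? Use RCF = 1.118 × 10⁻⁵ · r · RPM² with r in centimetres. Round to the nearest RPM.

≈ 1351 RPM

r = 100 mm = 10.0 cm
Current RCF = 1.118 × 10⁻⁵ × 10 × (2250)² = 1.118 × 10⁻⁵ × 10 × 5,062,500 ≈ 566 × g
Target RCF = 566 − 362 = 204 × g
N² = 204 / (11.18 × 10⁻⁵) = 1,824,687
N ≈ √1,824,687 ≈ 1,350.8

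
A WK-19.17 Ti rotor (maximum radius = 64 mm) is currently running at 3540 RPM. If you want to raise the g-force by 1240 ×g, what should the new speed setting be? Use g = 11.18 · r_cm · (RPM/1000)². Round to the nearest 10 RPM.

r = 64 mm = 6.4 cm
Current RCF = 11.18 × 6.4 × (3.54)² = 11.18 × 6.4 × 12.5316 ≈ 896.7 × g
Target RCF = 896.7 + 1,240 = 2,136.7 × g
(N/1000)² = 2,136.7 / 71.552 = 29.8622
N = 1000 × √29.8622 ≈ 5,464.6

5460 RPM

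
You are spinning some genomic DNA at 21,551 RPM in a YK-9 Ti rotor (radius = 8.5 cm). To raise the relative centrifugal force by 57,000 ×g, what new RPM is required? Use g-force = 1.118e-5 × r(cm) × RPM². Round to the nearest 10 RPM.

Current RCF = 1.118 × 10⁻⁵ × 8.5 × (21551)² = 1.118 × 10⁻⁵ × 8.5 × 464,445,601 ≈ 44,136.3 × g
Target RCF = 44,136.3 + 57,000 = 101,136.3 × g
N² = 101,136.3 / (9.503 × 10⁻⁵) = 1,064,256,551
N ≈ √1,064,256,551 ≈ 32,622.9

≈ 32620 RPM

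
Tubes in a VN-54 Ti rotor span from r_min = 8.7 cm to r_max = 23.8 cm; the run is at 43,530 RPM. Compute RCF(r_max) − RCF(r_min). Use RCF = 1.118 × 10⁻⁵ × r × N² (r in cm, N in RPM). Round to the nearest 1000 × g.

RCF_max = 1.118 × 10⁻⁵ × 23.8 × (43530)² = 1.118 × 10⁻⁵ × 23.8 × 1,894,860,900 ≈ 504,192.2 × g
RCF_min = 1.118 × 10⁻⁵ × 8.7 × (43530)² = 1.118 × 10⁻⁵ × 8.7 × 1,894,860,900 ≈ 184,305.5 × g
ΔRCF = 504,192.2 − 184,305.5 = 319,886.7

ΔRCF ≈ 320000 x g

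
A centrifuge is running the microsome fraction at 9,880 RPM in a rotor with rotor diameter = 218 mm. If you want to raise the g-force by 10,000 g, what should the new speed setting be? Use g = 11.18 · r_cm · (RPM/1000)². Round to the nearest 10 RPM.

r = 218 mm / 2 = 109 mm = 10.9 cm
Current RCF = 11.18 × 10.9 × (9.88)² = 11.18 × 10.9 × 97.6144 ≈ 11,895.5 × g
Target RCF = 11,895.5 + 10,000 = 21,895.5 × g
(N/1000)² = 21,895.5 / 121.862 = 179.6745
N = 1000 × √179.6745 ≈ 13,404.3

≈ 13400 RPM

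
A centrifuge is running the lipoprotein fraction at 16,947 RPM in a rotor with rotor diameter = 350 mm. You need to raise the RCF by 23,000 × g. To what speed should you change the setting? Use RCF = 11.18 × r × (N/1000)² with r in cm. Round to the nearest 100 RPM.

20100 RPM

r = 350 mm / 2 = 175 mm = 17.5 cm
Current RCF = 11.18 × 17.5 × (16.947)² = 11.18 × 17.5 × 287.200809 ≈ 56,190.8 × g
Target RCF = 56,190.8 + 23,000 = 79,190.8 × g
(N/1000)² = 79,190.8 / 195.65 = 404.7575
N = 1000 × √404.7575 ≈ 20,118.6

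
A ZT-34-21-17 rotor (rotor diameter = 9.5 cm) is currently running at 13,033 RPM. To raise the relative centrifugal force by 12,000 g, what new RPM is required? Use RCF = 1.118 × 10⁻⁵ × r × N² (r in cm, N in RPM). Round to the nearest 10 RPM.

r = 9.5 / 2 = 4.75 cm
Current RCF = 1.118 × 10⁻⁵ × 4.75 × (13033)² = 1.118 × 10⁻⁵ × 4.75 × 169,859,089 ≈ 9,020.4 × g
Target RCF = 9,020.4 + 12,000 = 21,020.4 × g
N² = 21,020.4 / (5.3105 × 10⁻⁵) = 395,827,135
N ≈ √395,827,135 ≈ 19,895.4

N₂ ≈ 19900 RPM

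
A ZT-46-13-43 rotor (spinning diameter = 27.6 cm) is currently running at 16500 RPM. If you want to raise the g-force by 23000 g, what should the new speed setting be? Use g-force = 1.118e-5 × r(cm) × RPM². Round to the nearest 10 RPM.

20530 RPM

r = 27.6 / 2 = 13.8 cm
Current RCF = 1.118 × 10⁻⁵ × 13.8 × (16500)² = 1.118 × 10⁻⁵ × 13.8 × 272,250,000 ≈ 42,003.8 × g
Target RCF = 42,003.8 + 23,000 = 65,003.8 × g
N² = 65,003.8 / (15.4284 × 10⁻⁵) = 421,325,607
N ≈ √421,325,607 ≈ 20,526.2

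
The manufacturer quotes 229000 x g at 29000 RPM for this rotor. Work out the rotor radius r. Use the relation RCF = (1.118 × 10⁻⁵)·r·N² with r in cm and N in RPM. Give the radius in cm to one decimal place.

RCF = 1.118 × 10⁻⁵ × r × N²
229000 = 1.118 × 10⁻⁵ × r × (29000)²
r = 229000 / (1.118 × 10⁻⁵ × 841,000,000) = 229000 / 9402.38 ≈ 24.356 cm

≈ 24.4 cm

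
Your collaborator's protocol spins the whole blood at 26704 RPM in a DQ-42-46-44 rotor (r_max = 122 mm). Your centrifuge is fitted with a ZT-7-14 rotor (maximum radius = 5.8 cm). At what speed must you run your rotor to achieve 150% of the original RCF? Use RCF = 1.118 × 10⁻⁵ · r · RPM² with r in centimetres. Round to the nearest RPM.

≈ 47434 RPM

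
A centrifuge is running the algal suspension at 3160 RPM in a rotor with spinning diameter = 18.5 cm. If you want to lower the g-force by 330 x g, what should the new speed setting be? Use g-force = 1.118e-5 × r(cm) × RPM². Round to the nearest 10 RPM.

≈ 2610 RPM

r = 18.5 / 2 = 9.25 cm
Current RCF = 1.118 × 10⁻⁵ × 9.25 × (3160)² = 1.118 × 10⁻⁵ × 9.25 × 9,985,600 ≈ 1,032.7 × g
Target RCF = 1,032.7 − 330 = 702.7 × g
N² = 702.7 / (10.3415 × 10⁻⁵) = 6,794,952
N ≈ √6,794,952 ≈ 2,606.7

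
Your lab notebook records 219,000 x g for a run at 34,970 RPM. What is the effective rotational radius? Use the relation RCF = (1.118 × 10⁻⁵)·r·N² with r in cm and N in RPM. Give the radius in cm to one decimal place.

RCF = 1.118 × 10⁻⁵ × r × N²
219000 = 1.118 × 10⁻⁵ × r × (34970)²
r = 219000 / (1.118 × 10⁻⁵ × 1,222,900,900) = 219000 / 13672.03 ≈ 16.018 cm

≈ 16.0 cm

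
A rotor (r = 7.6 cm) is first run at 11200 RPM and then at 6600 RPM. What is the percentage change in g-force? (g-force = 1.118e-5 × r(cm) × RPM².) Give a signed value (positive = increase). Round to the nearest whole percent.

RCF ∝ N², so the ratio is (6600/11200)² = (0.589286)² = 0.3473.
Change = 0.3473 − 1 = -0.6527 → -65.3%.

-65%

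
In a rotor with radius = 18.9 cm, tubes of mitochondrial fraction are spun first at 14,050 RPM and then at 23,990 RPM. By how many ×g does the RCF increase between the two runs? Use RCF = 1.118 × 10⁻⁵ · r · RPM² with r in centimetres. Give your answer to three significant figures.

79900 ×g

RCF₁ = 1.118 × 10⁻⁵ × 18.9 × (14050)² = 1.118 × 10⁻⁵ × 18.9 × 197,402,500 ≈ 41,711.5 × g
RCF₂ = 1.118 × 10⁻⁵ × 18.9 × (23990)² = 1.118 × 10⁻⁵ × 18.9 × 575,520,100 ≈ 121,608.5 × g
Increase = 121,608.5 − 41,711.5 = 79,897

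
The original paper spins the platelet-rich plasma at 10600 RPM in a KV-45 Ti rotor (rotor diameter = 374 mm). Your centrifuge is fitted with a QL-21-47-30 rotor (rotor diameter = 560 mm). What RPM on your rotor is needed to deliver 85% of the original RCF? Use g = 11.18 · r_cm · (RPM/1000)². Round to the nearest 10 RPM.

Original rotor: r = 374 mm / 2 = 187 mm = 18.7 cm
RCF = 11.18 × r × (N/1000)²
RCF_original = 11.18 × 18.7 × (10.6)² = 11.18 × 18.7 × 112.36 ≈ 23,490.7 × g
Target RCF = 0.85 × 23,490.7 ≈ 19,967.1 × g
Your rotor: r = 560 mm / 2 = 280 mm = 28 cm
19,967.1 = 11.18 × 28 × (N/1000)²
(N/1000)² = 19,967.1 / 313.04 = 63.7845
N = 1000 × √63.7845 ≈ 7,986.5

7990 RPM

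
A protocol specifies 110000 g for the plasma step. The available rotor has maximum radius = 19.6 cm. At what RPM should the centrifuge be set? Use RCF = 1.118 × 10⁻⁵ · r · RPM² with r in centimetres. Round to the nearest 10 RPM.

22410 RPM

RCF = 1.118 × 10⁻⁵ × r × N²
110,000 = 1.118 × 10⁻⁵ × 19.6 × N²
N² = 110,000 / (21.9128 × 10⁻⁵) = 501,989,705
N ≈ √501,989,705 ≈ 22,405.1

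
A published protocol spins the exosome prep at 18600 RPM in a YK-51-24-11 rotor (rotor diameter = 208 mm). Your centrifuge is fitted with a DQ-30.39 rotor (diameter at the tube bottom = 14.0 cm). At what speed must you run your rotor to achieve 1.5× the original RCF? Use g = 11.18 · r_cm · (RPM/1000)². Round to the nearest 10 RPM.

≈ 27770 RPM

Original rotor: r = 208 mm / 2 = 104 mm = 10.4 cm
RCF = 11.18 × r × (N/1000)²
RCF_original = 11.18 × 10.4 × (18.6)² = 11.18 × 10.4 × 345.96 ≈ 40,225.5 × g
Target RCF = 1.5 × 40,225.5 ≈ 60,338.2 × g
Your rotor: r = 14.0 / 2 = 7 cm
60,338.2 = 11.18 × 7 × (N/1000)²
(N/1000)² = 60,338.2 / 78.26 = 770.9967
N = 1000 × √770.9967 ≈ 27,766.8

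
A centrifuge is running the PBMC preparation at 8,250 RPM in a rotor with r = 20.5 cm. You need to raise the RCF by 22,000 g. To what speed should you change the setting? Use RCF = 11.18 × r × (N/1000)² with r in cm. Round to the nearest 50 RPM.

N₂ ≈ 12800 RPM

Current RCF = 11.18 × 20.5 × (8.25)² = 11.18 × 20.5 × 68.0625 ≈ 15,599.2 × g
Target RCF = 15,599.2 + 22,000 = 37,599.2 × g
(N/1000)² = 37,599.2 / 229.19 = 164.0525
N = 1000 × √164.0525 ≈ 12,808.3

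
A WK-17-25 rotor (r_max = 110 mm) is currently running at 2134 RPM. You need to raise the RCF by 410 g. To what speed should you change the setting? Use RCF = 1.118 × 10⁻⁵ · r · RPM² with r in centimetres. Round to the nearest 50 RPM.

≈ 2800 RPM

r = 110 mm = 11.0 cm
Current RCF = 1.118 × 10⁻⁵ × 11 × (2134)² = 1.118 × 10⁻⁵ × 11 × 4,553,956 ≈ 560 × g
Target RCF = 560 + 410 = 970 × g
N² = 970 / (12.298 × 10⁻⁵) = 7,887,461
N ≈ √7,887,461 ≈ 2,808.5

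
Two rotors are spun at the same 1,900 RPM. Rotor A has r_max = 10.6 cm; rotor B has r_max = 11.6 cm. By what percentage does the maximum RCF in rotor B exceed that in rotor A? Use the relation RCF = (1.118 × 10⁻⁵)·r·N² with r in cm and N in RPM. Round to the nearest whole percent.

9%

At equal RPM, RCF scales linearly with r: ratio = 11.6 / 10.6 = 1.0943.
So rotor B delivers 9.4% more g-force.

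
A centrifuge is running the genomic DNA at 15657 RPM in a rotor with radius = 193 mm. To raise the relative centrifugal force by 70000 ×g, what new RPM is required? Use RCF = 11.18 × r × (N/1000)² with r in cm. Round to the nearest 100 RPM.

r = 193 mm = 19.3 cm
Current RCF = 11.18 × 19.3 × (15.657)² = 11.18 × 19.3 × 245.141649 ≈ 52,895.2 × g
Target RCF = 52,895.2 + 70,000 = 122,895.2 × g
(N/1000)² = 122,895.2 / 215.774 = 569.5552
N = 1000 × √569.5552 ≈ 23,865.4

N₂ ≈ 23900 RPM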